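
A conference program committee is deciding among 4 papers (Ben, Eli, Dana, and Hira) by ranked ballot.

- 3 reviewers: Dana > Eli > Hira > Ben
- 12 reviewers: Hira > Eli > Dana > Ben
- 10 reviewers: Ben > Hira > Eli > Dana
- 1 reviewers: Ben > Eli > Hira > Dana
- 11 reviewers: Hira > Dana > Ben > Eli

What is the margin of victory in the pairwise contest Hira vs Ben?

15

Ballots ranking Hira above Ben: 3+12+11 = 26.
Ballots ranking Ben above Hira: 10+1 = 11.
Hira wins 26–11, a margin of 15.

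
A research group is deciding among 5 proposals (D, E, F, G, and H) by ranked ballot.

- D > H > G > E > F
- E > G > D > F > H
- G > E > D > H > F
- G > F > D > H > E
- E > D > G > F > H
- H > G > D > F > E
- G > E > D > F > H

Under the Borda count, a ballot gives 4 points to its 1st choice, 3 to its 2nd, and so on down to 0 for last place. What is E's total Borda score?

15

Borda scores:
  D: 4 + 2 + 2 + 2 + 3 + 2 + 2 = 17
  E: 1 + 4 + 3 + 0 + 4 + 0 + 3 = 15
  F: 0 + 1 + 0 + 3 + 1 + 1 + 1 = 7
  G: 2 + 3 + 4 + 4 + 2 + 3 + 4 = 22
  H: 3 + 0 + 1 + 1 + 0 + 4 + 0 = 9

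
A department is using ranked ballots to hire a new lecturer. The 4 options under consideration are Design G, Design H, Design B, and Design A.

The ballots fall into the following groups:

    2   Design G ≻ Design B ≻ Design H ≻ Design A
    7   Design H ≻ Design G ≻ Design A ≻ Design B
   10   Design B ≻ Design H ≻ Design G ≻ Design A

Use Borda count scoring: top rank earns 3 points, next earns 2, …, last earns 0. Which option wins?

Borda scores:
  Design G: 2·3 + 7·2 + 10·1 = 30
  Design H: 2·1 + 7·3 + 10·2 = 43
  Design B: 2·2 + 7·0 + 10·3 = 34
  Design A: 2·0 + 7·1 + 10·0 = 7
Design H has the highest total.

Design H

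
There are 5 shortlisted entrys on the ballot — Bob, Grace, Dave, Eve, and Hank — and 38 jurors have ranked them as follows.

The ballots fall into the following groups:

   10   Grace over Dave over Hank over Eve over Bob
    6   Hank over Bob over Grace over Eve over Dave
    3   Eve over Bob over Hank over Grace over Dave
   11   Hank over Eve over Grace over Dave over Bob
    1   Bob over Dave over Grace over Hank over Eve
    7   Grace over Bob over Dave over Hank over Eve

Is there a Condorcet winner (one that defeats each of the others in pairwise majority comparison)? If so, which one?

Head-to-head results (38 voters total):
Bob vs Grace: Grace wins 28–10.
Bob vs Dave: Dave wins 21–17.
Bob vs Eve: Eve wins 24–14.
Bob vs Hank: Hank wins 27–11.
Grace vs Dave: Grace wins 37–1.
Grace vs Eve: Grace wins 24–14.
Grace vs Hank: Hank wins 20–18.
Dave vs Eve: Eve wins 20–18.
Dave vs Hank: Hank wins 20–18.
Eve vs Hank: Hank wins 35–3.
Hank beats each rival — Bob (27–11), Grace (20–18), Dave (20–18), Eve (35–3) — so Hank is the Condorcet winner.

Hank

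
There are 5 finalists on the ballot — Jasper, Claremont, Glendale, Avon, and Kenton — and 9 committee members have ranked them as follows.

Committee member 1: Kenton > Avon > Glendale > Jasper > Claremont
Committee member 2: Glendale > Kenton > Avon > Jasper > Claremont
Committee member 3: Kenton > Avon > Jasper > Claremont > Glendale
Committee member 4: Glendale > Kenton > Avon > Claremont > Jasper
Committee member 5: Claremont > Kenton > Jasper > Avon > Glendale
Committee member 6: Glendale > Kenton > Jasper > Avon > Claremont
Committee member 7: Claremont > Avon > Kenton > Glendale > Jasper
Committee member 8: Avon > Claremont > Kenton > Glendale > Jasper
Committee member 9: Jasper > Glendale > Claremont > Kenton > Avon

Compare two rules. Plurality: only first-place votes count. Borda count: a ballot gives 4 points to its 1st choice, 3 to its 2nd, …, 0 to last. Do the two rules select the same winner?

No

Plurality first-place counts: Jasper 1, Claremont 2, Glendale 3, Avon 1, Kenton 2 → Glendale.
Borda totals: Jasper 12, Claremont 15, Glendale 19, Avon 19, Kenton 25 → Kenton.
The two rules disagree: plurality picks Glendale, Borda picks Kenton.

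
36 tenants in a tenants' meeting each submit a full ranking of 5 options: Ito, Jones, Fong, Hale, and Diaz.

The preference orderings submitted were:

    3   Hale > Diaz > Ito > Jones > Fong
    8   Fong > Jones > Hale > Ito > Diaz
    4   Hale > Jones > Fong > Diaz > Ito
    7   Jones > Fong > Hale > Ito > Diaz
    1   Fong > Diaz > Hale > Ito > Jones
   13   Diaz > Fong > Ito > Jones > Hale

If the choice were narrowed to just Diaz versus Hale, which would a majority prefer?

Hale

Ballots ranking Diaz above Hale: 1+13 = 14.
Ballots ranking Hale above Diaz: 3+8+4+7 = 22.
Hale wins the head-to-head, 22–14.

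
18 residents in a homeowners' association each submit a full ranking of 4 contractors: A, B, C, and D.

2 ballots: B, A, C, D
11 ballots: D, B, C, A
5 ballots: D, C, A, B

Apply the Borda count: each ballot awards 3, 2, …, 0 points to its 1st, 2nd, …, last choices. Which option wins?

D

Borda scores:
  A: 2·2 + 11·0 + 5·1 = 9
  B: 2·3 + 11·2 + 5·0 = 28
  C: 2·1 + 11·1 + 5·2 = 23
  D: 2·0 + 11·3 + 5·3 = 48
D has the highest total.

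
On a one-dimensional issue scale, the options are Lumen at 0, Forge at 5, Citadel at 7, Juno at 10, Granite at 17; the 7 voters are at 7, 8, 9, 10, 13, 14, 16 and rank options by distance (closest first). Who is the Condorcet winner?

With single-peaked preferences on a line, the Condorcet winner is the candidate closest to the median voter.
The median voter (position 10) is closest to Juno at 10.
Check: Juno vs Citadel — voters closer to Juno: 5 of 7.

Juno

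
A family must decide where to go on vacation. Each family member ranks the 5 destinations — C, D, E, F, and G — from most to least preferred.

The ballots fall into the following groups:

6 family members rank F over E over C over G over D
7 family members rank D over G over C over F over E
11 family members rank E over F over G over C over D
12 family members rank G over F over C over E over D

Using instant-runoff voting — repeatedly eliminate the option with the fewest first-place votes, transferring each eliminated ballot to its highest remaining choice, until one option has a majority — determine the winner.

Round 1: G 12, E 11, D 7, F 6, C 0. C has the fewest and is eliminated.
Round 2: G 12, E 11, D 7, F 6. F has the fewest and is eliminated.
Round 3: E 17, G 12, D 7. D has the fewest and is eliminated.
Round 4: G 19, E 17. G has a majority.

G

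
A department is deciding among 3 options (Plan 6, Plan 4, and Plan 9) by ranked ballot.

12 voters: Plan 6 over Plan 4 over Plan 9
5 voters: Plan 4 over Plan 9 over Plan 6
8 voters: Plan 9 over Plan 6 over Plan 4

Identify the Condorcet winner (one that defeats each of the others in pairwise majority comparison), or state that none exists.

Head-to-head results (25 voters total):
Plan 6 vs Plan 4: Plan 6 wins 20–5.
Plan 6 vs Plan 9: Plan 9 wins 13–12.
Plan 4 vs Plan 9: Plan 4 wins 17–8.
No candidate beats all others: Plan 6 beats Plan 4 beats Plan 9 beats Plan 6, a majority cycle.

None — there is no Condorcet winner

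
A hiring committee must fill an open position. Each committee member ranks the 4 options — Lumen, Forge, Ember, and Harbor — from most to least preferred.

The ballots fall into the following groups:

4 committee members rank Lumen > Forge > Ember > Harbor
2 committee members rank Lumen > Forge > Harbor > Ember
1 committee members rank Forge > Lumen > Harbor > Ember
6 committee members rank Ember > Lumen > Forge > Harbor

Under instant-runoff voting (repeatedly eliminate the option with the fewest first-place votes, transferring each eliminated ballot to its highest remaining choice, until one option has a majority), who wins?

Lumen

Round 1: Lumen 6, Ember 6, Forge 1, Harbor 0. Harbor has the fewest and is eliminated.
Round 2: Lumen 6, Ember 6, Forge 1. Forge has the fewest and is eliminated.
Round 3: Lumen 7, Ember 6. Lumen has a majority.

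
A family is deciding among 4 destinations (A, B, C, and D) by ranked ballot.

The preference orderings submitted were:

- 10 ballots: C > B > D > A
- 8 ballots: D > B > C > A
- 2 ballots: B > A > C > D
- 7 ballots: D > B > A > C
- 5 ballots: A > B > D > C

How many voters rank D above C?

20

Ballots ranking D above C: 8+7+5 = 20.
Ballots ranking C above D: 10+2 = 12.
So 20 of 32 voters prefer D to C.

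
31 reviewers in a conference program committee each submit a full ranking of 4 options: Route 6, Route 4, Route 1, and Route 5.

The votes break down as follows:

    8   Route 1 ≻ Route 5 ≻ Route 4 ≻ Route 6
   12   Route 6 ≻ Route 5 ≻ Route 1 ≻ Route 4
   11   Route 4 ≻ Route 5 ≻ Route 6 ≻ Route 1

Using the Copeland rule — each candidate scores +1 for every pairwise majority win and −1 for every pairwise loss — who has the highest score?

Pairwise results:
  Route 6 vs Route 4: Route 4 wins 19–12.
  Route 6 vs Route 1: Route 6 wins 23–8.
  Route 6 vs Route 5: Route 5 wins 19–12.
  Route 4 vs Route 1: Route 1 wins 20–11.
  Route 4 vs Route 5: Route 5 wins 20–11.
  Route 1 vs Route 5: Route 5 wins 23–8.
Copeland scores (wins − losses):
  Route 6: 1 − 2 = -1
  Route 4: 1 − 2 = -1
  Route 1: 1 − 2 = -1
  Route 5: 3 − 0 = 3
Route 5 has the best Copeland score.

Route 5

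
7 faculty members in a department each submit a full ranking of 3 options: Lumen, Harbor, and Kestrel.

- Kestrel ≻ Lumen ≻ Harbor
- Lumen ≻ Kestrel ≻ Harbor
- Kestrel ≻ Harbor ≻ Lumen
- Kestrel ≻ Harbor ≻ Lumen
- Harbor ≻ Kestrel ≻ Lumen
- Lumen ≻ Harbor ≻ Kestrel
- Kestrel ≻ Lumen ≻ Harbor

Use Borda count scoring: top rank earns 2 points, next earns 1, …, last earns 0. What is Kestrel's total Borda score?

10

Borda scores:
  Lumen: 1 + 2 + 0 + 0 + 0 + 2 + 1 = 6
  Harbor: 0 + 0 + 1 + 1 + 2 + 1 + 0 = 5
  Kestrel: 2 + 1 + 2 + 2 + 1 + 0 + 2 = 10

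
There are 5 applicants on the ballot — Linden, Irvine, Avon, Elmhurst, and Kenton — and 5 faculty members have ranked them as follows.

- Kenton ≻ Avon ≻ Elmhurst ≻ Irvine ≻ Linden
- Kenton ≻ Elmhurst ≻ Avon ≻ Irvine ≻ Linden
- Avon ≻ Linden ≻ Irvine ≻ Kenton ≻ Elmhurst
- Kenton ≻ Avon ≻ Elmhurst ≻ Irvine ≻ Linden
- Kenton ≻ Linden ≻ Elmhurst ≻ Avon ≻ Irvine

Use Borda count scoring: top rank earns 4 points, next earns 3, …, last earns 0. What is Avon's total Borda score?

Borda scores:
  Linden: 0 + 0 + 3 + 0 + 3 = 6
  Irvine: 1 + 1 + 2 + 1 + 0 = 5
  Avon: 3 + 2 + 4 + 3 + 1 = 13
  Elmhurst: 2 + 3 + 0 + 2 + 2 = 9
  Kenton: 4 + 4 + 1 + 4 + 4 = 17

13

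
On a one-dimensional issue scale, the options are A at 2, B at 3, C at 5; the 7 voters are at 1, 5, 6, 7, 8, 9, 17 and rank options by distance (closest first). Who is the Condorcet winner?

With single-peaked preferences on a line, the Condorcet winner is the candidate closest to the median voter.
The median voter (position 7) is closest to C at 5.
Check: C vs A — voters closer to C: 6 of 7.

C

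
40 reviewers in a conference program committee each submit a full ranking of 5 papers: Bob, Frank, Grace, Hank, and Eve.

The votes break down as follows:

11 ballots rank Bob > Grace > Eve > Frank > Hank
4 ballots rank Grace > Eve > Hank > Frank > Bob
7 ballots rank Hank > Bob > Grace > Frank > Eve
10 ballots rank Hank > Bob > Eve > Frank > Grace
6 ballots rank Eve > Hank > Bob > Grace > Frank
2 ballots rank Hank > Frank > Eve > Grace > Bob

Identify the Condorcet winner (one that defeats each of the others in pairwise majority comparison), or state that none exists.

Head-to-head results (40 voters total):
Bob vs Frank: Bob wins 34–6.
Bob vs Grace: Bob wins 34–6.
Bob vs Hank: Hank wins 29–11.
Bob vs Eve: Bob wins 28–12.
Frank vs Grace: Grace wins 28–12.
Frank vs Hank: Hank wins 29–11.
Frank vs Eve: Eve wins 31–9.
Grace vs Hank: Hank wins 25–15.
Grace vs Eve: Grace wins 22–18.
Hank vs Eve: Eve wins 21–19.
No candidate beats all others: Bob beats Eve beats Hank beats Bob, a majority cycle.

None — there is no Condorcet winner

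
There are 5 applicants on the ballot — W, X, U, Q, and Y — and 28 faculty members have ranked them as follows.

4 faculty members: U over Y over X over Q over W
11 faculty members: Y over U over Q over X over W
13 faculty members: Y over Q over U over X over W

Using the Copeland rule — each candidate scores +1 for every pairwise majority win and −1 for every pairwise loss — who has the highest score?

Y

Pairwise results:
  W vs X: X wins 28–0.
  W vs U: U wins 28–0.
  W vs Q: Q wins 28–0.
  W vs Y: Y wins 28–0.
  X vs U: U wins 28–0.
  X vs Q: Q wins 24–4.
  X vs Y: Y wins 28–0.
  U vs Q: U wins 15–13.
  U vs Y: Y wins 24–4.
  Q vs Y: Y wins 28–0.
Copeland scores (wins − losses):
  W: 0 − 4 = -4
  X: 1 − 3 = -2
  U: 3 − 1 = 2
  Q: 2 − 2 = 0
  Y: 4 − 0 = 4
Y has the best Copeland score.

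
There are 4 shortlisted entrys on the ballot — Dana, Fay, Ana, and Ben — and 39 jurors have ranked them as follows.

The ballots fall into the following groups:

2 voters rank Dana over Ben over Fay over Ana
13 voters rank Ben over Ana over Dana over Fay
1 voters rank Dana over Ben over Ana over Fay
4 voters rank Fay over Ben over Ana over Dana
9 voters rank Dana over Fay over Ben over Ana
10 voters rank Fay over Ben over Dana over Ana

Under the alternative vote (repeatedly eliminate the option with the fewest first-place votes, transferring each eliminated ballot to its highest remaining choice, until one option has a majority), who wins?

Fay

Round 1: Fay 14, Ben 13, Dana 12, Ana 0. Ana has the fewest and is eliminated.
Round 2: Fay 14, Ben 13, Dana 12. Dana has the fewest and is eliminated.
Round 3: Fay 23, Ben 16. Fay has a majority.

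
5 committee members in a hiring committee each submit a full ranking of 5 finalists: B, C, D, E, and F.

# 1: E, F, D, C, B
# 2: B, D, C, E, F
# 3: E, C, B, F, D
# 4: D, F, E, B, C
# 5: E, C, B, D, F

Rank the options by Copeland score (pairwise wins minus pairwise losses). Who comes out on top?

Pairwise results:
  B vs C: C wins 3–2.
  B vs D: B wins 3–2.
  B vs E: E wins 4–1.
  B vs F: B wins 3–2.
  C vs D: D wins 3–2.
  C vs E: E wins 4–1.
  C vs F: C wins 3–2.
  D vs E: E wins 3–2.
  D vs F: D wins 3–2.
  E vs F: E wins 4–1.
Copeland scores (wins − losses):
  B: 2 − 2 = 0
  C: 2 − 2 = 0
  D: 2 − 2 = 0
  E: 4 − 0 = 4
  F: 0 − 4 = -4
E has the best Copeland score.

E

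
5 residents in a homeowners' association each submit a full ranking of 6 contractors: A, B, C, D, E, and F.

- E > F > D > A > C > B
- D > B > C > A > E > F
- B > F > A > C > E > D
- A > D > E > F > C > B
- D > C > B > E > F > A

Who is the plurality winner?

First-place vote totals:
  A: 1
  B: 1
  C: 0
  D: 2
  E: 1
  F: 0
D has the most first-place votes.

D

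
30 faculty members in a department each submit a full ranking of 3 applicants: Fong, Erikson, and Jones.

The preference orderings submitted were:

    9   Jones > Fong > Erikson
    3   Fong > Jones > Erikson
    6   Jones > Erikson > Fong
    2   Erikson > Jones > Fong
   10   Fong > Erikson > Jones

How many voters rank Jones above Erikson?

Ballots ranking Jones above Erikson: 9+3+6 = 18.
Ballots ranking Erikson above Jones: 2+10 = 12.
So 18 of 30 voters prefer Jones to Erikson.

18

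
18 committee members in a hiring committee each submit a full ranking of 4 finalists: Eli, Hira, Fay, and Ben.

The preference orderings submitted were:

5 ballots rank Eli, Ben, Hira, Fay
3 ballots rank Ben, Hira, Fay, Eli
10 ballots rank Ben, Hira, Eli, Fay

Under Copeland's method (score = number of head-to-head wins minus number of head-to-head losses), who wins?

Pairwise results:
  Eli vs Hira: Hira wins 13–5.
  Eli vs Fay: Eli wins 15–3.
  Eli vs Ben: Ben wins 13–5.
  Hira vs Fay: Hira wins 18–0.
  Hira vs Ben: Ben wins 18–0.
  Fay vs Ben: Ben wins 18–0.
Copeland scores (wins − losses):
  Eli: 1 − 2 = -1
  Hira: 2 − 1 = 1
  Fay: 0 − 3 = -3
  Ben: 3 − 0 = 3
Ben has the best Copeland score.

Ben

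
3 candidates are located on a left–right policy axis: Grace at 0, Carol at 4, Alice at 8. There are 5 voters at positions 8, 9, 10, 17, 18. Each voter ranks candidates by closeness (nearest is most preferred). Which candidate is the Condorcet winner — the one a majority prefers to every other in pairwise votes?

Alice

With single-peaked preferences on a line, the Condorcet winner is the candidate closest to the median voter.
The median voter (position 10) is closest to Alice at 8.
Check: Alice vs Grace — voters closer to Alice: 5 of 5.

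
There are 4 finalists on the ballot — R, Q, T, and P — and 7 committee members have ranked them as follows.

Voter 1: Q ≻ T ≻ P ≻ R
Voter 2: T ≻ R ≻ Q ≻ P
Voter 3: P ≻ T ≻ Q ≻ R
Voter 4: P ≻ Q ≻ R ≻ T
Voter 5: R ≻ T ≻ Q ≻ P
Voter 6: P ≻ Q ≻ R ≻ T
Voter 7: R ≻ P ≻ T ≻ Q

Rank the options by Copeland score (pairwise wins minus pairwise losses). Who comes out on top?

Pairwise results:
  R vs Q: Q wins 4–3.
  R vs T: R wins 4–3.
  R vs P: P wins 4–3.
  Q vs T: T wins 4–3.
  Q vs P: P wins 4–3.
  T vs P: P wins 4–3.
Copeland scores (wins − losses):
  R: 1 − 2 = -1
  Q: 1 − 2 = -1
  T: 1 − 2 = -1
  P: 3 − 0 = 3
P has the best Copeland score.

P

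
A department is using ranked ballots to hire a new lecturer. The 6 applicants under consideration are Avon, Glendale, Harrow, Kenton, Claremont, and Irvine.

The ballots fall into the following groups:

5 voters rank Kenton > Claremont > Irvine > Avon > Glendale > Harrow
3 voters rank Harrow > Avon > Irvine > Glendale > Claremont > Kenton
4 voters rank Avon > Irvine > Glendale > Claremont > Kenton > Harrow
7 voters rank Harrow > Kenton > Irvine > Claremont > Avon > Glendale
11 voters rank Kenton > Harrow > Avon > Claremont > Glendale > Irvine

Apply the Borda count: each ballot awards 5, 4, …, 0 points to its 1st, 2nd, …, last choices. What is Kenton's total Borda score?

Borda scores:
  Avon: 5·2 + 3·4 + 4·5 + 7·1 + 11·3 = 82
  Glendale: 5·1 + 3·2 + 4·3 + 7·0 + 11·1 = 34
  Harrow: 5·0 + 3·5 + 4·0 + 7·5 + 11·4 = 94
  Kenton: 5·5 + 3·0 + 4·1 + 7·4 + 11·5 = 112
  Claremont: 5·4 + 3·1 + 4·2 + 7·2 + 11·2 = 67
  Irvine: 5·3 + 3·3 + 4·4 + 7·3 + 11·0 = 61

112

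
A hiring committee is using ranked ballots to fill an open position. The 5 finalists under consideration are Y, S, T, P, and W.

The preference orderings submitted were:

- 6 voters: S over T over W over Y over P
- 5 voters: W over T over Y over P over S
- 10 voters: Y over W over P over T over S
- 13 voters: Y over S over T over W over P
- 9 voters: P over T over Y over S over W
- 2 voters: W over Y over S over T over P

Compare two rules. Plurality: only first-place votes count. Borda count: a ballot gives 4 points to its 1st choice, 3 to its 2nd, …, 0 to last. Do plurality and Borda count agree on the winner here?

Yes

Plurality first-place counts: Y 23, S 6, T 0, P 9, W 7 → Y.
Borda totals: Y 132, S 76, T 98, P 61, W 83 → Y.
The two rules agree on Y.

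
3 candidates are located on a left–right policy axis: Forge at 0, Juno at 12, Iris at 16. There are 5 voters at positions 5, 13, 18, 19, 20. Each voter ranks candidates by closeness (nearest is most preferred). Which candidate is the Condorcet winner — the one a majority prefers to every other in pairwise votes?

With single-peaked preferences on a line, the Condorcet winner is the candidate closest to the median voter.
The median voter (position 18) is closest to Iris at 16.
Check: Iris vs Forge — voters closer to Iris: 4 of 5.

Iris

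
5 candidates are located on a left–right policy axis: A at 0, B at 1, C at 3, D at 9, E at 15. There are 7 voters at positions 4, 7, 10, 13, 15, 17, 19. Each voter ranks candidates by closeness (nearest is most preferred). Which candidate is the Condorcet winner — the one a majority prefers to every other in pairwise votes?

E

With single-peaked preferences on a line, the Condorcet winner is the candidate closest to the median voter.
The median voter (position 13) is closest to E at 15.
Check: E vs A — voters closer to E: 5 of 7.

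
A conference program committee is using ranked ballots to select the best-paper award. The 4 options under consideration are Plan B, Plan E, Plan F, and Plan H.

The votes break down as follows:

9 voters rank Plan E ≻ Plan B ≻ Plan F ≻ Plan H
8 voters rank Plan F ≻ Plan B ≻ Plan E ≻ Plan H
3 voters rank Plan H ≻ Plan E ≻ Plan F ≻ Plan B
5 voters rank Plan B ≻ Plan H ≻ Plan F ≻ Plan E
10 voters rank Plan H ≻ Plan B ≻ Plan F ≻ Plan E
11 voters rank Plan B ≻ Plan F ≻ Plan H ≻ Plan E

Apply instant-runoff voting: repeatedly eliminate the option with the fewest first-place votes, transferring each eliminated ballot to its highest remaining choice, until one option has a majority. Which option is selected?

Round 1: Plan B 16, Plan H 13, Plan E 9, Plan F 8. Plan F has the fewest and is eliminated.
Round 2: Plan B 24, Plan H 13, Plan E 9. Plan B has a majority.

Plan B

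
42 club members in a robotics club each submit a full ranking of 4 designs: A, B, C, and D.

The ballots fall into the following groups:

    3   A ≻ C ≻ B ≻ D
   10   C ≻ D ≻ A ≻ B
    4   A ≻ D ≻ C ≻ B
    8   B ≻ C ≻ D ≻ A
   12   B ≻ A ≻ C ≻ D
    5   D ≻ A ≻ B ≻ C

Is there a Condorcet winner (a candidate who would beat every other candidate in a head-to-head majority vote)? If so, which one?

No Condorcet winner

Head-to-head results (42 voters total):
A vs B: A wins 22–20.
A vs C: A wins 24–18.
A vs D: D wins 23–19.
B vs C: B wins 25–17.
B vs D: B wins 23–19.
C vs D: C wins 33–9.
No candidate beats all others: A beats B beats D beats A, a majority cycle.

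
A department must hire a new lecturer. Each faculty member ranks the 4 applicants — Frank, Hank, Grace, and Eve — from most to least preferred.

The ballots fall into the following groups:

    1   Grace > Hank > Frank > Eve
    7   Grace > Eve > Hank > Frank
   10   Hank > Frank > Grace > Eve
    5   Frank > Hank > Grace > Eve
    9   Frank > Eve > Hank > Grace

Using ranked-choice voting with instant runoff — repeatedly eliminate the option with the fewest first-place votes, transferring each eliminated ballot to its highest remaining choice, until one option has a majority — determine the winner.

Round 1: Frank 14, Hank 10, Grace 8, Eve 0. Eve has the fewest and is eliminated.
Round 2: Frank 14, Hank 10, Grace 8. Grace has the fewest and is eliminated.
Round 3: Hank 18, Frank 14. Hank has a majority.

Hank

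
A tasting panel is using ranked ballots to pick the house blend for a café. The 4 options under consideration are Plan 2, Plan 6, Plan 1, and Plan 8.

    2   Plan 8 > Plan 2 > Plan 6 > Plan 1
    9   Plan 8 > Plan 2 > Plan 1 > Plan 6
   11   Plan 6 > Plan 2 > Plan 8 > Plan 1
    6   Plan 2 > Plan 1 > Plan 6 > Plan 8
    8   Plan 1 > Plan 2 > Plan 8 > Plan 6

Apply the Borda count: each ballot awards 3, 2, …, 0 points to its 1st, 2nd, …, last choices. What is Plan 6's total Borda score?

41

Borda scores:
  Plan 2: 2·2 + 9·2 + 11·2 + 6·3 + 8·2 = 78
  Plan 6: 2·1 + 9·0 + 11·3 + 6·1 + 8·0 = 41
  Plan 1: 2·0 + 9·1 + 11·0 + 6·2 + 8·3 = 45
  Plan 8: 2·3 + 9·3 + 11·1 + 6·0 + 8·1 = 52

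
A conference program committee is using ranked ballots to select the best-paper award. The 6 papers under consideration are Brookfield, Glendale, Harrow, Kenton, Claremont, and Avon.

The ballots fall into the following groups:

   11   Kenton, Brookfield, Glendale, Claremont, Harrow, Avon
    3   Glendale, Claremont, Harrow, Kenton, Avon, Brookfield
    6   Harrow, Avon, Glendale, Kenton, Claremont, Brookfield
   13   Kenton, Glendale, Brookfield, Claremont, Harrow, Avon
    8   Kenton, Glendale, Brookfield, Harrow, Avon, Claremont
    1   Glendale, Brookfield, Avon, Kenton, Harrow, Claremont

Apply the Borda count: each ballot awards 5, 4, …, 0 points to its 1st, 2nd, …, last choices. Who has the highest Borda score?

Borda scores:
  Brookfield: 11·4 + 3·0 + 6·0 + 13·3 + 8·3 + 4 = 111
  Glendale: 11·3 + 3·5 + 6·3 + 13·4 + 8·4 + 5 = 155
  Harrow: 11·1 + 3·3 + 6·5 + 13·1 + 8·2 + 1 = 80
  Kenton: 11·5 + 3·2 + 6·2 + 13·5 + 8·5 + 2 = 180
  Claremont: 11·2 + 3·4 + 6·1 + 13·2 + 8·0 + 0 = 66
  Avon: 11·0 + 3·1 + 6·4 + 13·0 + 8·1 + 3 = 38
Kenton has the highest total.

Kenton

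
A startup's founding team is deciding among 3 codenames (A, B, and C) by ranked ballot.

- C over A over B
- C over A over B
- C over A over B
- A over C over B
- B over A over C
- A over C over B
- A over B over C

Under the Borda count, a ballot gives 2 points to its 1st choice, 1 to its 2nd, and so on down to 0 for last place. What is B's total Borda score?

3

Borda scores:
  A: 1 + 1 + 1 + 2 + 1 + 2 + 2 = 10
  B: 0 + 0 + 0 + 0 + 2 + 0 + 1 = 3
  C: 2 + 2 + 2 + 1 + 0 + 1 + 0 = 8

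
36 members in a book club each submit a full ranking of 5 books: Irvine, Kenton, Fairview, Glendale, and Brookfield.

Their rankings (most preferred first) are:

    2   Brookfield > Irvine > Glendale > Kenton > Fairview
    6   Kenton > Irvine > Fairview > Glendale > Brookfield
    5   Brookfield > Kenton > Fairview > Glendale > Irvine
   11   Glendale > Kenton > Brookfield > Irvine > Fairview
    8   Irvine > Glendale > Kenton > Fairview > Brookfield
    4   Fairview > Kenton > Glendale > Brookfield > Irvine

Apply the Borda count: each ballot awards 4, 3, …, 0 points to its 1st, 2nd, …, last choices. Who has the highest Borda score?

Borda scores:
  Irvine: 2·3 + 6·3 + 5·0 + 11·1 + 8·4 + 4·0 = 67
  Kenton: 2·1 + 6·4 + 5·3 + 11·3 + 8·2 + 4·3 = 102
  Fairview: 2·0 + 6·2 + 5·2 + 11·0 + 8·1 + 4·4 = 46
  Glendale: 2·2 + 6·1 + 5·1 + 11·4 + 8·3 + 4·2 = 91
  Brookfield: 2·4 + 6·0 + 5·4 + 11·2 + 8·0 + 4·1 = 54
Kenton has the highest total.

Kenton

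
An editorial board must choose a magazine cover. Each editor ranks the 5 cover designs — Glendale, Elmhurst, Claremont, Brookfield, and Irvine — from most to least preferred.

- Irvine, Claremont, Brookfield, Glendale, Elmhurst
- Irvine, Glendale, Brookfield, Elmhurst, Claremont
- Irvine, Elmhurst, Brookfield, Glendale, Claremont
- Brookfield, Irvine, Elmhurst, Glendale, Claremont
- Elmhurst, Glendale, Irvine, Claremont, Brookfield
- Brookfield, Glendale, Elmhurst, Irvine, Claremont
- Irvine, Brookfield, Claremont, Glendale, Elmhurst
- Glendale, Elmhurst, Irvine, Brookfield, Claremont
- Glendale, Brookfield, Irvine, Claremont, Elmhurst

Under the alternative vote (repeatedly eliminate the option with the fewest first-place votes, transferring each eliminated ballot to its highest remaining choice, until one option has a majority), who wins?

Irvine

Round 1: Irvine 4, Glendale 2, Brookfield 2, Elmhurst 1, Claremont 0. Claremont has the fewest and is eliminated.
Round 2: Irvine 4, Glendale 2, Brookfield 2, Elmhurst 1. Elmhurst has the fewest and is eliminated.
Round 3: Irvine 4, Glendale 3, Brookfield 2. Brookfield has the fewest and is eliminated.
Round 4: Irvine 5, Glendale 4. Irvine has a majority.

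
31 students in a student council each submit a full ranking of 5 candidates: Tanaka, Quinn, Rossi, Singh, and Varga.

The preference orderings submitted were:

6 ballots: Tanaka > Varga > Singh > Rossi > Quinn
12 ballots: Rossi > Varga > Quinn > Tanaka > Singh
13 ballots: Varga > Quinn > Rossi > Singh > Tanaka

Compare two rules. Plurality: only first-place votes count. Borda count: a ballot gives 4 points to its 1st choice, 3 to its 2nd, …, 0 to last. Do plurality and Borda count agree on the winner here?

Yes

Plurality first-place counts: Tanaka 6, Quinn 0, Rossi 12, Singh 0, Varga 13 → Varga.
Borda totals: Tanaka 36, Quinn 63, Rossi 80, Singh 25, Varga 106 → Varga.
The two rules agree on Varga.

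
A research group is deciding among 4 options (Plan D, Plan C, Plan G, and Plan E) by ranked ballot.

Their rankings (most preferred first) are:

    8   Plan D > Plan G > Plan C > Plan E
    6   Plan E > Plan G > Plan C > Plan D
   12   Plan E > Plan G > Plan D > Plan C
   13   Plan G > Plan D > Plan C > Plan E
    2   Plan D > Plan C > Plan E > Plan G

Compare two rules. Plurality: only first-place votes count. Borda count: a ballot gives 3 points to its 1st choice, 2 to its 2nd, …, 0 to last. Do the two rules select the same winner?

Plurality first-place counts: Plan D 10, Plan C 0, Plan G 13, Plan E 18 → Plan E.
Borda totals: Plan D 68, Plan C 31, Plan G 91, Plan E 56 → Plan G.
The two rules disagree: plurality picks Plan E, Borda picks Plan G.

No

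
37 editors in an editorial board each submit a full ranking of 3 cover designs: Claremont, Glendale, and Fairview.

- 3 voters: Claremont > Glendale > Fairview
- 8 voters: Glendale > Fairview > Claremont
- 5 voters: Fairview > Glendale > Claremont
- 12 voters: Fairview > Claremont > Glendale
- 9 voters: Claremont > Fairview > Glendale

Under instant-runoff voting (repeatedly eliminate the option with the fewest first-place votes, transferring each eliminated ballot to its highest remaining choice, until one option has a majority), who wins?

Round 1: Fairview 17, Claremont 12, Glendale 8. Glendale has the fewest and is eliminated.
Round 2: Fairview 25, Claremont 12. Fairview has a majority.

Fairview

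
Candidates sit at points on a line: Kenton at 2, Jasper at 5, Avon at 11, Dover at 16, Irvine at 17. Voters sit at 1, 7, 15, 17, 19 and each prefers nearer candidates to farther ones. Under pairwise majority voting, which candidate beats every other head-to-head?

Dover

With single-peaked preferences on a line, the Condorcet winner is the candidate closest to the median voter.
The median voter (position 15) is closest to Dover at 16.
Check: Dover vs Jasper — voters closer to Dover: 3 of 5.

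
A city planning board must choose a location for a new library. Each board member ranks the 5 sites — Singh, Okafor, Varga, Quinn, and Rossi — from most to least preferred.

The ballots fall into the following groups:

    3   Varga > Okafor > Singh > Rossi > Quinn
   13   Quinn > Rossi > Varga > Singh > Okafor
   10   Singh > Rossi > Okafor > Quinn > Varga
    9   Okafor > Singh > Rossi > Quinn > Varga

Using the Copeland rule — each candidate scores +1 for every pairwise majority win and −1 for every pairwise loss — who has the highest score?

Singh

Pairwise results:
  Singh vs Okafor: Singh wins 23–12.
  Singh vs Varga: Singh wins 19–16.
  Singh vs Quinn: Singh wins 22–13.
  Singh vs Rossi: Singh wins 22–13.
  Okafor vs Varga: Okafor wins 19–16.
  Okafor vs Quinn: Okafor wins 22–13.
  Okafor vs Rossi: Rossi wins 23–12.
  Varga vs Quinn: Quinn wins 32–3.
  Varga vs Rossi: Rossi wins 32–3.
  Quinn vs Rossi: Rossi wins 22–13.
Copeland scores (wins − losses):
  Singh: 4 − 0 = 4
  Okafor: 2 − 2 = 0
  Varga: 0 − 4 = -4
  Quinn: 1 − 3 = -2
  Rossi: 3 − 1 = 2
Singh has the best Copeland score.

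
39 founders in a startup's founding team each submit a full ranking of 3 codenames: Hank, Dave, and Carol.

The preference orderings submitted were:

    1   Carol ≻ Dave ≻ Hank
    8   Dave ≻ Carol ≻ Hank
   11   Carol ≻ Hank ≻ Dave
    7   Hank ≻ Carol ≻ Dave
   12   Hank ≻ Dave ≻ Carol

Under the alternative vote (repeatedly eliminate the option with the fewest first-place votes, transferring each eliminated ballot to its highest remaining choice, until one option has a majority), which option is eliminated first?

Round 1: Hank 19, Carol 12, Dave 8. Dave has the fewest and is eliminated.
Round 2: Carol 20, Hank 19. Carol has a majority.

Dave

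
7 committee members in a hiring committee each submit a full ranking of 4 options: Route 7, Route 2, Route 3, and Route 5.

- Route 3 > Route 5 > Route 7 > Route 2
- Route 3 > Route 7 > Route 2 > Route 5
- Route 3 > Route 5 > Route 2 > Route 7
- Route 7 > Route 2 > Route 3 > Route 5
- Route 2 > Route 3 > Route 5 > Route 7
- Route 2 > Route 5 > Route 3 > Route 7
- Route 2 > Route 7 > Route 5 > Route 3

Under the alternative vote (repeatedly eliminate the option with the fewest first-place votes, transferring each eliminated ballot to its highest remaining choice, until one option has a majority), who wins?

Route 2

Round 1: Route 2 3, Route 3 3, Route 7 1, Route 5 0. Route 5 has the fewest and is eliminated.
Round 2: Route 2 3, Route 3 3, Route 7 1. Route 7 has the fewest and is eliminated.
Round 3: Route 2 4, Route 3 3. Route 2 has a majority.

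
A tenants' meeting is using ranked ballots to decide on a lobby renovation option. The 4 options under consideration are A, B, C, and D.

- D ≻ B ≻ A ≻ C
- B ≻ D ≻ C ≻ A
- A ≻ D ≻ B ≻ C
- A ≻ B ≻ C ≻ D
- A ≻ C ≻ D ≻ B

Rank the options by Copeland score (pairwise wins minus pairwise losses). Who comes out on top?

A

Pairwise results:
  A vs B: A wins 3–2.
  A vs C: A wins 4–1.
  A vs D: A wins 3–2.
  B vs C: B wins 4–1.
  B vs D: D wins 3–2.
  C vs D: D wins 3–2.
Copeland scores (wins − losses):
  A: 3 − 0 = 3
  B: 1 − 2 = -1
  C: 0 − 3 = -3
  D: 2 − 1 = 1
A has the best Copeland score.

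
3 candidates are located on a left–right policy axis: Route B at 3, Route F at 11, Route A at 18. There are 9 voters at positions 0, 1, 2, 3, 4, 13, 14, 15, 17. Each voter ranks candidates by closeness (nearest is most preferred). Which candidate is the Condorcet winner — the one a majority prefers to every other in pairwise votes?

With single-peaked preferences on a line, the Condorcet winner is the candidate closest to the median voter.
The median voter (position 4) is closest to Route B at 3.
Check: Route B vs Route F — voters closer to Route B: 5 of 9.

Route B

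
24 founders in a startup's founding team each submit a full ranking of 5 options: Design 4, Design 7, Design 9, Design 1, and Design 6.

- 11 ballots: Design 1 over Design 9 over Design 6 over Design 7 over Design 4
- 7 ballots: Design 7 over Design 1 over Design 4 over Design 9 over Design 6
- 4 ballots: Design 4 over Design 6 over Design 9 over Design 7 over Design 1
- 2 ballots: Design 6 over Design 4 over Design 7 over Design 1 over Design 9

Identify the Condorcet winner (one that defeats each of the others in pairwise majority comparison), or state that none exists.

Head-to-head results (24 voters total):
Design 4 vs Design 7: Design 7 wins 18–6.
Design 4 vs Design 9: Design 4 wins 13–11.
Design 4 vs Design 1: Design 1 wins 18–6.
Design 4 vs Design 6: Design 6 wins 13–11.
Design 7 vs Design 9: Design 9 wins 15–9.
Design 7 vs Design 1: Design 7 wins 13–11.
Design 7 vs Design 6: Design 6 wins 17–7.
Design 9 vs Design 1: Design 1 wins 20–4.
Design 9 vs Design 6: Design 9 wins 18–6.
Design 1 vs Design 6: Design 1 wins 18–6.
No candidate beats all others: Design 4 beats Design 9 beats Design 7 beats Design 4, a majority cycle.

None — there is no Condorcet winner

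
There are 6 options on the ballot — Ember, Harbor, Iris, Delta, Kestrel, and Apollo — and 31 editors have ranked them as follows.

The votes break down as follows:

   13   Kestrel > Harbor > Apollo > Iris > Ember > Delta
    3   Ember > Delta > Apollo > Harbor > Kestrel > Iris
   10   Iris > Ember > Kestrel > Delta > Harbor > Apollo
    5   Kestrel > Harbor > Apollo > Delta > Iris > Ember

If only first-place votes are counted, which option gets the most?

First-place vote totals:
  Ember: 3
  Harbor: 0
  Iris: 10
  Delta: 0
  Kestrel: 18
  Apollo: 0
Kestrel has the most first-place votes.

Kestrel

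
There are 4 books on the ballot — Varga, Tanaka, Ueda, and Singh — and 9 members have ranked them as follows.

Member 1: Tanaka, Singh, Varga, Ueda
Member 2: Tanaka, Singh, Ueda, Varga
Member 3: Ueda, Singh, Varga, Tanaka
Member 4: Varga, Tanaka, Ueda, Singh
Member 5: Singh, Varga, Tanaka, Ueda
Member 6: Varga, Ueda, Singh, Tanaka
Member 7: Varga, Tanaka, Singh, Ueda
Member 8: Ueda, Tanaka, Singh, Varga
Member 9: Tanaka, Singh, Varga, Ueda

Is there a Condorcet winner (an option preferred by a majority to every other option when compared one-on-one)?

Head-to-head results (9 voters total):
Varga vs Tanaka: Varga wins 5–4.
Varga vs Ueda: Varga wins 6–3.
Varga vs Singh: Singh wins 6–3.
Tanaka vs Ueda: Tanaka wins 6–3.
Tanaka vs Singh: Tanaka wins 6–3.
Ueda vs Singh: Singh wins 5–4.
No candidate beats all others: Varga beats Tanaka beats Singh beats Varga, a majority cycle.

No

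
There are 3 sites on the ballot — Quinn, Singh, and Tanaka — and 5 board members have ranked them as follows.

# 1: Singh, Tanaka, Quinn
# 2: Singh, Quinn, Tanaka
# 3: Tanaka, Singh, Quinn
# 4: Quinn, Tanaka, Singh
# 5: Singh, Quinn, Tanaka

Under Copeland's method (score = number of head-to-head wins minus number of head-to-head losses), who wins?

Singh

Pairwise results:
  Quinn vs Singh: Singh wins 4–1.
  Quinn vs Tanaka: Quinn wins 3–2.
  Singh vs Tanaka: Singh wins 3–2.
Copeland scores (wins − losses):
  Quinn: 1 − 1 = 0
  Singh: 2 − 0 = 2
  Tanaka: 0 − 2 = -2
Singh has the best Copeland score.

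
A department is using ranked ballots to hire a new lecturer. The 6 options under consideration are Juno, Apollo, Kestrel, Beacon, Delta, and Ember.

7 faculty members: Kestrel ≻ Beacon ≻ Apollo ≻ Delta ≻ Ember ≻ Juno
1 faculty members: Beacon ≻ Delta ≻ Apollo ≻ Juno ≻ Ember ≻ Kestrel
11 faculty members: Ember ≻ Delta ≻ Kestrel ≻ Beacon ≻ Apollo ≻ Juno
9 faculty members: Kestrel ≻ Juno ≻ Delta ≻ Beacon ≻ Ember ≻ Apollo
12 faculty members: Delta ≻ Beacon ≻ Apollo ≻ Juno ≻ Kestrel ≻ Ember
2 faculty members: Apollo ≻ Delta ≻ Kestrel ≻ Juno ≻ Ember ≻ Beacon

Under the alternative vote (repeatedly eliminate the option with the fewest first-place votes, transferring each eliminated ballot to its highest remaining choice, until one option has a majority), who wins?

Delta

Round 1: Kestrel 16, Delta 12, Ember 11, Apollo 2, Beacon 1, Juno 0. Juno has the fewest and is eliminated.
Round 2: Kestrel 16, Delta 12, Ember 11, Apollo 2, Beacon 1. Beacon has the fewest and is eliminated.
Round 3: Kestrel 16, Delta 13, Ember 11, Apollo 2. Apollo has the fewest and is eliminated.
Round 4: Kestrel 16, Delta 15, Ember 11. Ember has the fewest and is eliminated.
Round 5: Delta 26, Kestrel 16. Delta has a majority.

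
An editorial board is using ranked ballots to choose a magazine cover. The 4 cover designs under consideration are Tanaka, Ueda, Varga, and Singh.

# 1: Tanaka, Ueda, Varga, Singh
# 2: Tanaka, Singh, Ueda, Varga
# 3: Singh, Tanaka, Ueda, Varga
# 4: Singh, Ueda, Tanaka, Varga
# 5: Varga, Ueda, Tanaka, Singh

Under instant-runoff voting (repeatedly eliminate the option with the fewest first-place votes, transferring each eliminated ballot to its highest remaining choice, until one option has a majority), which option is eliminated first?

Round 1: Tanaka 2, Singh 2, Varga 1, Ueda 0. Ueda has the fewest and is eliminated.
Round 2: Tanaka 2, Singh 2, Varga 1. Varga has the fewest and is eliminated.
Round 3: Tanaka 3, Singh 2. Tanaka has a majority.

Ueda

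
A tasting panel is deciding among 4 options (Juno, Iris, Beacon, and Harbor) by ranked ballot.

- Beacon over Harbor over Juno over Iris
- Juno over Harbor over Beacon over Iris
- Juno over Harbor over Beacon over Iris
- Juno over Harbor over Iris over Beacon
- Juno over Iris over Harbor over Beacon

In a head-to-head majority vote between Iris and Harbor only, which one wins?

Ballots ranking Iris above Harbor: 1.
Ballots ranking Harbor above Iris: 4.
Harbor wins the head-to-head, 4–1.

Harbor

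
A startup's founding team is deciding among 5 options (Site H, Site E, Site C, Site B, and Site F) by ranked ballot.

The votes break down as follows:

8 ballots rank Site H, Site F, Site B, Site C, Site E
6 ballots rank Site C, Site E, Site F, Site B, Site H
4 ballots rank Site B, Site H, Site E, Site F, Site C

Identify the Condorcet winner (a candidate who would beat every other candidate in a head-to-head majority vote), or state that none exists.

Head-to-head results (18 voters total):
Site H vs Site E: Site H wins 12–6.
Site H vs Site C: Site H wins 12–6.
Site H vs Site B: Site B wins 10–8.
Site H vs Site F: Site H wins 12–6.
Site E vs Site C: Site C wins 14–4.
Site E vs Site B: Site B wins 12–6.
Site E vs Site F: Site E wins 10–8.
Site C vs Site B: Site B wins 12–6.
Site C vs Site F: Site F wins 12–6.
Site B vs Site F: Site F wins 14–4.
No candidate beats all others: Site H beats Site F beats Site B beats Site H, a majority cycle.

There is no Condorcet winner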